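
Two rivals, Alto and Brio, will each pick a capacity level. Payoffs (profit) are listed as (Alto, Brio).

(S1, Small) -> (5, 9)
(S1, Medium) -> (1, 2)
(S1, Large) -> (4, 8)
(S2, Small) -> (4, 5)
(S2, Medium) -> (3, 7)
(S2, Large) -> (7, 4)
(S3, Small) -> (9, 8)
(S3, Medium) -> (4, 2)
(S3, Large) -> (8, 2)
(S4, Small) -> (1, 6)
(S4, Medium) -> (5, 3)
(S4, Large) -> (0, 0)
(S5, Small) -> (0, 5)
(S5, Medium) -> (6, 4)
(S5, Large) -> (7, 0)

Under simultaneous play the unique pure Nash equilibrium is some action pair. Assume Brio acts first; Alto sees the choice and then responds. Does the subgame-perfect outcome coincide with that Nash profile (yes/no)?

yes

Backward induction with Brio moving first.
- Small → Alto plays S3 (best of 5, 4, 9, 1, 0); Brio gets 8.
- Medium → Alto plays S5 (best of 1, 3, 4, 5, 6); Brio gets 4.
- Large → Alto plays S3 (best of 4, 7, 8, 0, 7); Brio gets 2.
Maximizing over 8, 4, 2, Brio chooses Small. Subgame-perfect outcome: (S3, Small) with payoffs (9, 8).
For the simultaneous game, intersect best replies.
Alto's best replies: Small→S3; Medium→S5; Large→S3.
Brio's best replies: S1→Small; S2→Medium; S3→Small; S4→Small; S5→Small.
The unique mutual best reply is (S3, Small), giving (9, 8).
Sequential outcome (S3, Small) coincides with the Nash profile (S3, Small).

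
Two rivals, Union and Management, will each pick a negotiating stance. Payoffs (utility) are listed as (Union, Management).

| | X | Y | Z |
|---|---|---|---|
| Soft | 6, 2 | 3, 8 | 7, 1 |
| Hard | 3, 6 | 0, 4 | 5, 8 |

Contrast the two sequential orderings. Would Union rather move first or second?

first

If Union leads: Management's best replies are Soft→Y, Hard→Z; Union's induced payoffs 3, 5; outcome (Hard, Z), payoffs (5, 8).
If Management leads: Union's best replies are X→Soft, Y→Soft, Z→Soft; Management's induced payoffs 2, 8, 1; outcome (Soft, Y), payoffs (3, 8).
Union gets 5 moving first and 3 moving second, so Union prefers to move first.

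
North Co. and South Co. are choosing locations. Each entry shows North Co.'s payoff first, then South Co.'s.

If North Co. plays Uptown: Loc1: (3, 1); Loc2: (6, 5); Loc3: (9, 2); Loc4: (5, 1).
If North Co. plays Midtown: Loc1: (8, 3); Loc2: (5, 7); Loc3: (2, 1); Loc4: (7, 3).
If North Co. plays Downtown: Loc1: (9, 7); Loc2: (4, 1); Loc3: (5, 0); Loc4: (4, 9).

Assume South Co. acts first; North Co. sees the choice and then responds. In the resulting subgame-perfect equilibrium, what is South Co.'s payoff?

7

North Co. best-responds to each possible South Co. move:
- Loc1: North Co. compares 3, 8, 9 and picks Downtown; South Co. would get 7.
- Loc2: North Co. compares 6, 5, 4 and picks Uptown; South Co. would get 5.
- Loc3: North Co. compares 9, 2, 5 and picks Uptown; South Co. would get 2.
- Loc4: North Co. compares 5, 7, 4 and picks Midtown; South Co. would get 3.
Maximizing over 7, 5, 2, 3, South Co. chooses Loc1. Subgame-perfect outcome: (Downtown, Loc1) with payoffs (9, 7).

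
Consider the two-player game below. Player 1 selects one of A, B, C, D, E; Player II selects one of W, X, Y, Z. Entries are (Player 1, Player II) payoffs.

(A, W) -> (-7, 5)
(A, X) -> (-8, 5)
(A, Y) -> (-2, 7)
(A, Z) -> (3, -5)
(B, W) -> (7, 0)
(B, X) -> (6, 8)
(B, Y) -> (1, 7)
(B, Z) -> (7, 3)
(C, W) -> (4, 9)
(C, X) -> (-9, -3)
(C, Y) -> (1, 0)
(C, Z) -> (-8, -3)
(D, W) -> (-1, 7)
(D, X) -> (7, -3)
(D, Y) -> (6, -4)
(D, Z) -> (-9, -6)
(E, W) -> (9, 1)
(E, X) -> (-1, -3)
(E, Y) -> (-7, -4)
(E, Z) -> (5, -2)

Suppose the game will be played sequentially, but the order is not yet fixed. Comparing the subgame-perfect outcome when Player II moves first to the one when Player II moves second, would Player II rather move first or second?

If Player 1 leads: Player II's best replies are A→Y, B→X, C→W, D→W, E→W; Player 1's induced payoffs -2, 6, 4, -1, 9; outcome (E, W), payoffs (9, 1).
If Player II leads: Player 1's best replies are W→E, X→D, Y→D, Z→B; Player II's induced payoffs 1, -3, -4, 3; outcome (B, Z), payoffs (7, 3).
Player II gets 3 moving first and 1 moving second, so Player II prefers to move first.

first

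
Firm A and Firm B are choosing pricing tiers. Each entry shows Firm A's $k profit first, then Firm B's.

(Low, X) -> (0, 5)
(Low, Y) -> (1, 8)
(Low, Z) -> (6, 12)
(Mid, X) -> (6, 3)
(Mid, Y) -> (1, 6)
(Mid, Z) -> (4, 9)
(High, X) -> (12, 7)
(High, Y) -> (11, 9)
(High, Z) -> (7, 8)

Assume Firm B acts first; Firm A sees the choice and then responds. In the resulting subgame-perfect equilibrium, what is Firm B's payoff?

9

Work backward from Firm A's decision.
- X: BR = High, leader payoff 7.
- Y: BR = High, leader payoff 9.
- Z: BR = High, leader payoff 8.
Maximizing over 7, 9, 8, Firm B chooses Y. Subgame-perfect outcome: (High, Y) with payoffs (11, 9).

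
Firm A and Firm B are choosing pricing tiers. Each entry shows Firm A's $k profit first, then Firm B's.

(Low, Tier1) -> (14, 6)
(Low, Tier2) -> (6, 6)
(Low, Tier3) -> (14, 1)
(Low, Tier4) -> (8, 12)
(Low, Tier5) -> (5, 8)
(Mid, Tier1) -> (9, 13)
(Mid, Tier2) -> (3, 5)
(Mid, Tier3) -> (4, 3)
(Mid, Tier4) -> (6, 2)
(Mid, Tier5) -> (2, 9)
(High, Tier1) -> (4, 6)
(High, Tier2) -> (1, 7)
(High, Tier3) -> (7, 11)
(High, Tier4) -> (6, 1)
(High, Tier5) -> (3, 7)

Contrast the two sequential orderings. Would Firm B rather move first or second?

If Firm A leads: Firm B's best replies are Low→Tier4, Mid→Tier1, High→Tier3; Firm A's induced payoffs 8, 9, 7; outcome (Mid, Tier1), payoffs (9, 13).
If Firm B leads: Firm A's best replies are Tier1→Low, Tier2→Low, Tier3→Low, Tier4→Low, Tier5→Low; Firm B's induced payoffs 6, 6, 1, 12, 8; outcome (Low, Tier4), payoffs (8, 12).
Firm B gets 12 moving first and 13 moving second, so Firm B prefers to move second.

second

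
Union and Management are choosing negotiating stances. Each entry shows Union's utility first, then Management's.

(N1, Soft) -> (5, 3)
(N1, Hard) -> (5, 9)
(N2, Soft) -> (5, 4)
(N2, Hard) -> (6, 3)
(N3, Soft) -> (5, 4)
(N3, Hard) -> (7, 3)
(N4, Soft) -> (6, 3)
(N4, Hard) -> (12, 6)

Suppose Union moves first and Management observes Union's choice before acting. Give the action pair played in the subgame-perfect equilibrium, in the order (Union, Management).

Work backward from Management's decision.
- N1 → Management plays Hard (best of 3, 9); Union gets 5.
- N2 → Management plays Soft (best of 4, 3); Union gets 5.
- N3 → Management plays Soft (best of 4, 3); Union gets 5.
- N4 → Management plays Hard (best of 3, 6); Union gets 12.
Maximizing over 5, 5, 5, 12, Union chooses N4. Subgame-perfect outcome: (N4, Hard) with payoffs (12, 6).

(N4, Hard)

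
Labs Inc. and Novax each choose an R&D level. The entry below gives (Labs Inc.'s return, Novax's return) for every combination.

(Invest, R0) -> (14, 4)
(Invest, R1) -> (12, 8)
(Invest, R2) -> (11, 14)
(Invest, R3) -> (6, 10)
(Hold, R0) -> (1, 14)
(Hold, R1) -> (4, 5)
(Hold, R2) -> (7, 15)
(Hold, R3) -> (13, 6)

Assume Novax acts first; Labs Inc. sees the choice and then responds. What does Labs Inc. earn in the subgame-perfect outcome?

Work backward from Labs Inc.'s decision.
- R0 → Labs Inc. plays Invest (best of 14, 1); Novax gets 4.
- R1 → Labs Inc. plays Invest (best of 12, 4); Novax gets 8.
- R2 → Labs Inc. plays Invest (best of 11, 7); Novax gets 14.
- R3 → Labs Inc. plays Hold (best of 6, 13); Novax gets 6.
Novax's induced payoffs are 4, 8, 14, 6, so Novax commits to R2. Subgame-perfect outcome: (Invest, R2) with payoffs (11, 14).

11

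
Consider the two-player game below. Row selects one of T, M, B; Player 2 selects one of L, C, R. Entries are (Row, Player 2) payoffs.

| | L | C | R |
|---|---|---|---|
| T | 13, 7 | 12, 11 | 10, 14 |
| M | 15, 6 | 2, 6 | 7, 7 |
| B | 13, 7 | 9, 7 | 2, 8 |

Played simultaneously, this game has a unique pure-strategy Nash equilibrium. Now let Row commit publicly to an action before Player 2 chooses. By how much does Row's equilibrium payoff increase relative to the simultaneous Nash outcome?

0

Player 2 best-responds to each possible Row move:
- T: Player 2 compares 7, 11, 14 and picks R; Row would get 10.
- M: Player 2 compares 6, 6, 7 and picks R; Row would get 7.
- B: Player 2 compares 7, 7, 8 and picks R; Row would get 2.
Among 10, 7, 2, the best is 10 at T. Subgame-perfect outcome: (T, R) with payoffs (10, 14).
Now find the simultaneous Nash equilibrium.
Row's best replies: L→M; C→T; R→T.
Player 2's best replies: T→R; M→R; B→R.
The unique mutual best reply is (T, R), giving (10, 14).
Row's commitment gain: 10 − 10 = 0.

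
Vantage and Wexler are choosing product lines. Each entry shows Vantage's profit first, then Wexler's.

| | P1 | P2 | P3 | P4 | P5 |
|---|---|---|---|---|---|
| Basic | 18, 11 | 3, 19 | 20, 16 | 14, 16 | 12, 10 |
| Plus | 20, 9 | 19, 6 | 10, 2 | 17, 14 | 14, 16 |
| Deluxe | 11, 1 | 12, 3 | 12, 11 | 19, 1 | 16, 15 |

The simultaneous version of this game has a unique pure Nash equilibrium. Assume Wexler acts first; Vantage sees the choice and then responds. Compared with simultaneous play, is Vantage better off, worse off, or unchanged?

Solve by backward induction (Wexler leads).
- P1: Vantage compares 18, 20, 11 and picks Plus; Wexler would get 9.
- P2: Vantage compares 3, 19, 12 and picks Plus; Wexler would get 6.
- P3: Vantage compares 20, 10, 12 and picks Basic; Wexler would get 16.
- P4: Vantage compares 14, 17, 19 and picks Deluxe; Wexler would get 1.
- P5: Vantage compares 12, 14, 16 and picks Deluxe; Wexler would get 15.
Maximizing over 9, 6, 16, 1, 15, Wexler chooses P3. Subgame-perfect outcome: (Basic, P3) with payoffs (20, 16).
Now find the simultaneous Nash equilibrium.
Vantage's best replies: P1→Plus; P2→Plus; P3→Basic; P4→Deluxe; P5→Deluxe.
Wexler's best replies: Basic→P2; Plus→P5; Deluxe→P5.
The unique mutual best reply is (Deluxe, P5), giving (16, 15).
Vantage earns 20 sequentially versus 16 at the Nash outcome: better off.

better off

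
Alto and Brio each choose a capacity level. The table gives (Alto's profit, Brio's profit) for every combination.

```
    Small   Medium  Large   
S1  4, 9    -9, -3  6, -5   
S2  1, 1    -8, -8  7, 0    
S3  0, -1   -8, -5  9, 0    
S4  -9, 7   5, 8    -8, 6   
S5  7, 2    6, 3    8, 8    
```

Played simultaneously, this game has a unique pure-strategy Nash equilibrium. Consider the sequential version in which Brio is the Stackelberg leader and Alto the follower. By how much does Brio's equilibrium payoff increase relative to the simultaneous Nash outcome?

Solve by backward induction (Brio leads).
- Small: Alto compares 4, 1, 0, -9, 7 and picks S5; Brio would get 2.
- Medium: Alto compares -9, -8, -8, 5, 6 and picks S5; Brio would get 3.
- Large: Alto compares 6, 7, 9, -8, 8 and picks S3; Brio would get 0.
Among 2, 3, 0, the best is 3 at Medium. Subgame-perfect outcome: (S5, Medium) with payoffs (6, 3).
Now find the simultaneous Nash equilibrium.
Alto's best replies: Small→S5; Medium→S5; Large→S3.
Brio's best replies: S1→Small; S2→Small; S3→Large; S4→Medium; S5→Large.
Only (S3, Large) has each player best-responding; Nash payoffs (9, 0).
Brio's commitment gain: 3 − 0 = 3.

3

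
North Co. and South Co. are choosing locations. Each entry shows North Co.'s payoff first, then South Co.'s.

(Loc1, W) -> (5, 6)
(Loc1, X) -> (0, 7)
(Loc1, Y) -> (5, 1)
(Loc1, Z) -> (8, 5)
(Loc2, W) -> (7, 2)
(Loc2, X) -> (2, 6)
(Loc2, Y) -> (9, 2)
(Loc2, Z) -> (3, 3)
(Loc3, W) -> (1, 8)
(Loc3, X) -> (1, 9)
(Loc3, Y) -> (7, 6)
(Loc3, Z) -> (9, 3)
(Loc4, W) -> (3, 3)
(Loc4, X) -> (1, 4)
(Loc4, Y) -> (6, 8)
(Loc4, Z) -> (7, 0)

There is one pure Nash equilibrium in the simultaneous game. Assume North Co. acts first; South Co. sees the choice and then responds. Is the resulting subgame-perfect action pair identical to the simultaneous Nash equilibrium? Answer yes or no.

Solve by backward induction (North Co. leads).
- Loc1 → South Co. plays X (best of 6, 7, 1, 5); North Co. gets 0.
- Loc2 → South Co. plays X (best of 2, 6, 2, 3); North Co. gets 2.
- Loc3 → South Co. plays X (best of 8, 9, 6, 3); North Co. gets 1.
- Loc4 → South Co. plays Y (best of 3, 4, 8, 0); North Co. gets 6.
Among 0, 2, 1, 6, the best is 6 at Loc4. Subgame-perfect outcome: (Loc4, Y) with payoffs (6, 8).
Now find the simultaneous Nash equilibrium.
North Co.'s best replies: W→Loc2; X→Loc2; Y→Loc2; Z→Loc3.
South Co.'s best replies: Loc1→X; Loc2→X; Loc3→X; Loc4→Y.
The unique mutual best reply is (Loc2, X), giving (2, 6).
Sequential outcome (Loc4, Y) differs from the Nash profile (Loc2, X).

no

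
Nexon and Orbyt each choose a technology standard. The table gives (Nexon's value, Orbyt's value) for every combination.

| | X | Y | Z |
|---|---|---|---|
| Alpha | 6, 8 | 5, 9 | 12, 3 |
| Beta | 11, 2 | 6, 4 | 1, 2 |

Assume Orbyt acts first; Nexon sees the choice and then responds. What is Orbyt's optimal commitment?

Work backward from Nexon's decision.
- X → Nexon plays Beta (best of 6, 11); Orbyt gets 2.
- Y → Nexon plays Beta (best of 5, 6); Orbyt gets 4.
- Z → Nexon plays Alpha (best of 12, 1); Orbyt gets 3.
Among 2, 4, 3, the best is 4 at Y. Subgame-perfect outcome: (Beta, Y) with payoffs (6, 4).

Y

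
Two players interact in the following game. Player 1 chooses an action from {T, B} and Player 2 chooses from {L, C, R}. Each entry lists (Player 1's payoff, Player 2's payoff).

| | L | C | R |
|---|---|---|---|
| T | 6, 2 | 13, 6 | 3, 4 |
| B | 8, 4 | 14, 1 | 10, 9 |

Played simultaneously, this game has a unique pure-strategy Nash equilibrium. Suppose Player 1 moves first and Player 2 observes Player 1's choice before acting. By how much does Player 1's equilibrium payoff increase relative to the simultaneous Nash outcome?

Backward induction with Player 1 moving first.
- T: BR = C, leader payoff 13.
- B: BR = R, leader payoff 10.
Among 13, 10, the best is 13 at T. Subgame-perfect outcome: (T, C) with payoffs (13, 6).
Now find the simultaneous Nash equilibrium.
Player 1's best replies: L→B; C→B; R→B.
Player 2's best replies: T→C; B→R.
The unique mutual best reply is (B, R), giving (10, 9).
Player 1's commitment gain: 13 − 10 = 3.

3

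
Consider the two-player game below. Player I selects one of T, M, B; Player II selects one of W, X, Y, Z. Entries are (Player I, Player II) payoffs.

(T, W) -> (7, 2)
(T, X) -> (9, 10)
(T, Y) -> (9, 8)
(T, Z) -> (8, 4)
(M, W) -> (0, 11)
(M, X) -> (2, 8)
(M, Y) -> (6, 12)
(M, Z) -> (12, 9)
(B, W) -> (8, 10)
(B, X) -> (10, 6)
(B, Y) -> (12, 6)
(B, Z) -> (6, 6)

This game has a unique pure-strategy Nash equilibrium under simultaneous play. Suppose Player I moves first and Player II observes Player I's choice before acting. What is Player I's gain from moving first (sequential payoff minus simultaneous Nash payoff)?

Work backward from Player II's decision.
- T: BR = X, leader payoff 9.
- M: BR = Y, leader payoff 6.
- B: BR = W, leader payoff 8.
Among 9, 6, 8, the best is 9 at T. Subgame-perfect outcome: (T, X) with payoffs (9, 10).
Under simultaneous play:
Player I's best replies: W→B; X→B; Y→B; Z→M.
Player II's best replies: T→X; M→Y; B→W.
The unique mutual best reply is (B, W), giving (8, 10).
Player I's commitment gain: 9 − 8 = 1.

1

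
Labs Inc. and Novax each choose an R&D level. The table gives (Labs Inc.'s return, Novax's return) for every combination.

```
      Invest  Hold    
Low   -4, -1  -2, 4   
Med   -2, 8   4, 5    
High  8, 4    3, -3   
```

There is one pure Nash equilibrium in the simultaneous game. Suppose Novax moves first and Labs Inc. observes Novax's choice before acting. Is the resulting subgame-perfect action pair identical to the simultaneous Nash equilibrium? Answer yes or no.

Labs Inc. best-responds to each possible Novax move:
- Invest → Labs Inc. plays High (best of -4, -2, 8); Novax gets 4.
- Hold → Labs Inc. plays Med (best of -2, 4, 3); Novax gets 5.
Novax's induced payoffs are 4, 5, so Novax commits to Hold. Subgame-perfect outcome: (Med, Hold) with payoffs (4, 5).
Under simultaneous play:
Labs Inc.'s best replies: Invest→High; Hold→Med.
Novax's best replies: Low→Hold; Med→Invest; High→Invest.
The unique mutual best reply is (High, Invest), giving (8, 4).
Sequential outcome (Med, Hold) differs from the Nash profile (High, Invest).

no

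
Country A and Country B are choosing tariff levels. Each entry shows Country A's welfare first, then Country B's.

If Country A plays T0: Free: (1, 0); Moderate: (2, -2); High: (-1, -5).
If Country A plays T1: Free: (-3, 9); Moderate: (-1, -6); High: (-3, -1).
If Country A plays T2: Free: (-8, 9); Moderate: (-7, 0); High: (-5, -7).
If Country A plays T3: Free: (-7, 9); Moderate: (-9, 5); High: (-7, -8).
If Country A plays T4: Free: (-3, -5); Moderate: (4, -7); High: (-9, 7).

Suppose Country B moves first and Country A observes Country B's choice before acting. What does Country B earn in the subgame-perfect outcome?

0

Backward induction with Country B moving first.
- Free: Country A compares 1, -3, -8, -7, -3 and picks T0; Country B would get 0.
- Moderate: Country A compares 2, -1, -7, -9, 4 and picks T4; Country B would get -7.
- High: Country A compares -1, -3, -5, -7, -9 and picks T0; Country B would get -5.
Country B's induced payoffs are 0, -7, -5, so Country B commits to Free. Subgame-perfect outcome: (T0, Free) with payoffs (1, 0).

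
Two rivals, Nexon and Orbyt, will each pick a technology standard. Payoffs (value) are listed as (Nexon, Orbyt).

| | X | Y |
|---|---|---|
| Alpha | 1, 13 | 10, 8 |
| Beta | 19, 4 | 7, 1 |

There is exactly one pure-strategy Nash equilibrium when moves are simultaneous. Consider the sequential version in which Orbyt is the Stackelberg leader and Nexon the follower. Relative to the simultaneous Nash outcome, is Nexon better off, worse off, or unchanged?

worse off

Backward induction with Orbyt moving first.
- X: Nexon compares 1, 19 and picks Beta; Orbyt would get 4.
- Y: Nexon compares 10, 7 and picks Alpha; Orbyt would get 8.
Orbyt's induced payoffs are 4, 8, so Orbyt commits to Y. Subgame-perfect outcome: (Alpha, Y) with payoffs (10, 8).
Under simultaneous play:
Nexon's best replies: X→Beta; Y→Alpha.
Orbyt's best replies: Alpha→X; Beta→X.
The unique mutual best reply is (Beta, X), giving (19, 4).
Nexon earns 10 sequentially versus 19 at the Nash outcome: worse off.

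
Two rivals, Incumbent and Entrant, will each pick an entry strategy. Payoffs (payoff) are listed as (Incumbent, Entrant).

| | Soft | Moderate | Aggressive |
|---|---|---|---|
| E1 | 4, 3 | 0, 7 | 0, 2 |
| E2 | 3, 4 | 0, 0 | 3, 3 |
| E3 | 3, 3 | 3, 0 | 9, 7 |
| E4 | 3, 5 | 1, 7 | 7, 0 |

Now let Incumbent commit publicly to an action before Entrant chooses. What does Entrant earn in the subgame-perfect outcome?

Work backward from Entrant's decision.
- E1: BR = Moderate, leader payoff 0.
- E2: BR = Soft, leader payoff 3.
- E3: BR = Aggressive, leader payoff 9.
- E4: BR = Moderate, leader payoff 1.
Maximizing over 0, 3, 9, 1, Incumbent chooses E3. Subgame-perfect outcome: (E3, Aggressive) with payoffs (9, 7).

7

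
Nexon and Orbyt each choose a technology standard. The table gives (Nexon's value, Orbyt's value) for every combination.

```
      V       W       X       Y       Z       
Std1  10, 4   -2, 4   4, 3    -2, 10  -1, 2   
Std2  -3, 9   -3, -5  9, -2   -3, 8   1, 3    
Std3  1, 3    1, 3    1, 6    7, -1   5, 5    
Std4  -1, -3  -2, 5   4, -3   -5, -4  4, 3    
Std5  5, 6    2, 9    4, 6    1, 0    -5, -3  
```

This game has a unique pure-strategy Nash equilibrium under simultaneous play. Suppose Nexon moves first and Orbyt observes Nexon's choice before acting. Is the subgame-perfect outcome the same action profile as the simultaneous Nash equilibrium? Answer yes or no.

Orbyt best-responds to each possible Nexon move:
- Std1 → Orbyt plays Y (best of 4, 4, 3, 10, 2); Nexon gets -2.
- Std2 → Orbyt plays V (best of 9, -5, -2, 8, 3); Nexon gets -3.
- Std3 → Orbyt plays X (best of 3, 3, 6, -1, 5); Nexon gets 1.
- Std4 → Orbyt plays W (best of -3, 5, -3, -4, 3); Nexon gets -2.
- Std5 → Orbyt plays W (best of 6, 9, 6, 0, -3); Nexon gets 2.
Among -2, -3, 1, -2, 2, the best is 2 at Std5. Subgame-perfect outcome: (Std5, W) with payoffs (2, 9).
For the simultaneous game, intersect best replies.
Nexon's best replies: V→Std1; W→Std5; X→Std2; Y→Std3; Z→Std3.
Orbyt's best replies: Std1→Y; Std2→V; Std3→X; Std4→W; Std5→W.
The unique mutual best reply is (Std5, W), giving (2, 9).
Sequential outcome (Std5, W) coincides with the Nash profile (Std5, W).

yes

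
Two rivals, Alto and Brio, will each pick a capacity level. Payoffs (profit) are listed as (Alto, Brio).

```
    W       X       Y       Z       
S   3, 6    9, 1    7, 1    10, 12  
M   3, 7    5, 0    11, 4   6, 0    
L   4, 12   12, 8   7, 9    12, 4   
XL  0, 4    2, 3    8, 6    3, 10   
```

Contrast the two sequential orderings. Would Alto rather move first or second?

first

If Alto leads: Brio's best replies are S→Z, M→W, L→W, XL→Z; Alto's induced payoffs 10, 3, 4, 3; outcome (S, Z), payoffs (10, 12).
If Brio leads: Alto's best replies are W→L, X→L, Y→M, Z→L; Brio's induced payoffs 12, 8, 4, 4; outcome (L, W), payoffs (4, 12).
Alto gets 10 moving first and 4 moving second, so Alto prefers to move first.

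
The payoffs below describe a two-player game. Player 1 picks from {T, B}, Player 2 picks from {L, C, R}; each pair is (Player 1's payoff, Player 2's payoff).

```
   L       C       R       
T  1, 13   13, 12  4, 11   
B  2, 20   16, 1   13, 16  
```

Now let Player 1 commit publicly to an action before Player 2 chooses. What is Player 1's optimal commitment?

B

Player 2 best-responds to each possible Player 1 move:
- T: BR = L, leader payoff 1.
- B: BR = L, leader payoff 2.
Among 1, 2, the best is 2 at B. Subgame-perfect outcome: (B, L) with payoffs (2, 20).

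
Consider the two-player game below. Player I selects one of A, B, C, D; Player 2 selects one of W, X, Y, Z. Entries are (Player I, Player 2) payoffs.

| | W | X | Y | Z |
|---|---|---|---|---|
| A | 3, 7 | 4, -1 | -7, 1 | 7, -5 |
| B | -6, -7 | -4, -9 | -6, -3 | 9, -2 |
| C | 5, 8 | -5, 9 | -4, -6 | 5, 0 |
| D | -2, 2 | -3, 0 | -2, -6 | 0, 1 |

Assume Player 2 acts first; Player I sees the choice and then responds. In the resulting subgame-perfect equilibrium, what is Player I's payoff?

Player I best-responds to each possible Player 2 move:
- W: BR = C, leader payoff 8.
- X: BR = A, leader payoff -1.
- Y: BR = D, leader payoff -6.
- Z: BR = B, leader payoff -2.
Player 2's induced payoffs are 8, -1, -6, -2, so Player 2 commits to W. Subgame-perfect outcome: (C, W) with payoffs (5, 8).

5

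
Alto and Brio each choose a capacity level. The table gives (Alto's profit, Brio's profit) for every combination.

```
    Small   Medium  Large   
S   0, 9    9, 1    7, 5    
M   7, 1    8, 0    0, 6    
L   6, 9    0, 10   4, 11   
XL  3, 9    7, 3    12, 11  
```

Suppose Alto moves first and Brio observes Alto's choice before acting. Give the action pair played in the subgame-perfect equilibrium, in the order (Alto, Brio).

Backward induction with Alto moving first.
- S → Brio plays Small (best of 9, 1, 5); Alto gets 0.
- M → Brio plays Large (best of 1, 0, 6); Alto gets 0.
- L → Brio plays Large (best of 9, 10, 11); Alto gets 4.
- XL → Brio plays Large (best of 9, 3, 11); Alto gets 12.
Alto's induced payoffs are 0, 0, 4, 12, so Alto commits to XL. Subgame-perfect outcome: (XL, Large) with payoffs (12, 11).

(XL, Large)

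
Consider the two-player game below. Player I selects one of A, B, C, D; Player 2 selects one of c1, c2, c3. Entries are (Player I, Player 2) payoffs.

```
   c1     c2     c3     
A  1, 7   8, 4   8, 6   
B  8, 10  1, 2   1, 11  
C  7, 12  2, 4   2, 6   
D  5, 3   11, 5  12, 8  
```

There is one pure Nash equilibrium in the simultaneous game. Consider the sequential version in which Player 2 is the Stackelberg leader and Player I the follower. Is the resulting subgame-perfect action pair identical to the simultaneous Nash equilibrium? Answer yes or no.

no

Work backward from Player I's decision.
- c1: BR = B, leader payoff 10.
- c2: BR = D, leader payoff 5.
- c3: BR = D, leader payoff 8.
Among 10, 5, 8, the best is 10 at c1. Subgame-perfect outcome: (B, c1) with payoffs (8, 10).
Under simultaneous play:
Player I's best replies: c1→B; c2→D; c3→D.
Player 2's best replies: A→c1; B→c3; C→c1; D→c3.
Only (D, c3) has each player best-responding; Nash payoffs (12, 8).
Sequential outcome (B, c1) differs from the Nash profile (D, c3).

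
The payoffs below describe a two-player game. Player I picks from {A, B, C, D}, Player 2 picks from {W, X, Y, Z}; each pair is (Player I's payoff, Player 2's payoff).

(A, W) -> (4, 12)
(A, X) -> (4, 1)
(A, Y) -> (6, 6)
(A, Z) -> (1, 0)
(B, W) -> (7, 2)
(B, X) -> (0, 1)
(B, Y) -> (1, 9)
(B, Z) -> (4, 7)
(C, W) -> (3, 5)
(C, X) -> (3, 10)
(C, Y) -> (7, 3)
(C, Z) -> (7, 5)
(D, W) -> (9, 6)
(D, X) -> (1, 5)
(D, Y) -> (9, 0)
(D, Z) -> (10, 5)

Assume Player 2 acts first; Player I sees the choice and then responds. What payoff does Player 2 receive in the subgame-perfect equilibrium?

6

Solve by backward induction (Player 2 leads).
- W: BR = D, leader payoff 6.
- X: BR = A, leader payoff 1.
- Y: BR = D, leader payoff 0.
- Z: BR = D, leader payoff 5.
Among 6, 1, 0, 5, the best is 6 at W. Subgame-perfect outcome: (D, W) with payoffs (9, 6).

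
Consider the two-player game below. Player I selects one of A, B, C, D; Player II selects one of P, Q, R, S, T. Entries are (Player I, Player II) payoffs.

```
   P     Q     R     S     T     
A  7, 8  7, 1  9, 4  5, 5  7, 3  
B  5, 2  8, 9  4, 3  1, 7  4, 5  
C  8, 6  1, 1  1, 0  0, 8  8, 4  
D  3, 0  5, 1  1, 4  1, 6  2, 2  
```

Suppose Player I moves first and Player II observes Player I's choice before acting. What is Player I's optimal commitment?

B

Work backward from Player II's decision.
- A: Player II compares 8, 1, 4, 5, 3 and picks P; Player I would get 7.
- B: Player II compares 2, 9, 3, 7, 5 and picks Q; Player I would get 8.
- C: Player II compares 6, 1, 0, 8, 4 and picks S; Player I would get 0.
- D: Player II compares 0, 1, 4, 6, 2 and picks S; Player I would get 1.
Maximizing over 7, 8, 0, 1, Player I chooses B. Subgame-perfect outcome: (B, Q) with payoffs (8, 9).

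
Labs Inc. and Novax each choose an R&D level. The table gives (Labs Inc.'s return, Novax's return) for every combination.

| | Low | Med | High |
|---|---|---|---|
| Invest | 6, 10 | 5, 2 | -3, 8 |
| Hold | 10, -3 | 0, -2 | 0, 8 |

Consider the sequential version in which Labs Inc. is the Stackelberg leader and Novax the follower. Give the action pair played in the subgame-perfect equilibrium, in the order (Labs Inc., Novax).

Work backward from Novax's decision.
- Invest: Novax compares 10, 2, 8 and picks Low; Labs Inc. would get 6.
- Hold: Novax compares -3, -2, 8 and picks High; Labs Inc. would get 0.
Maximizing over 6, 0, Labs Inc. chooses Invest. Subgame-perfect outcome: (Invest, Low) with payoffs (6, 10).

(Invest, Low)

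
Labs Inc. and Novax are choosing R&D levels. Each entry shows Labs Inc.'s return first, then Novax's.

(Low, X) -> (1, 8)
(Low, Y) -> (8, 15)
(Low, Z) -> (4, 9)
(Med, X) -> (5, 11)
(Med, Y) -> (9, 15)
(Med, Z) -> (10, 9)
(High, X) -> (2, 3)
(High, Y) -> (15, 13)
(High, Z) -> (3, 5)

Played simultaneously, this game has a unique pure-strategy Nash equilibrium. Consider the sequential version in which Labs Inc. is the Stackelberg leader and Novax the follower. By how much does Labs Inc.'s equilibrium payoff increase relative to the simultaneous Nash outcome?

0

Work backward from Novax's decision.
- Low: Novax compares 8, 15, 9 and picks Y; Labs Inc. would get 8.
- Med: Novax compares 11, 15, 9 and picks Y; Labs Inc. would get 9.
- High: Novax compares 3, 13, 5 and picks Y; Labs Inc. would get 15.
Labs Inc.'s induced payoffs are 8, 9, 15, so Labs Inc. commits to High. Subgame-perfect outcome: (High, Y) with payoffs (15, 13).
Under simultaneous play:
Labs Inc.'s best replies: X→Med; Y→High; Z→Med.
Novax's best replies: Low→Y; Med→Y; High→Y.
Only (High, Y) has each player best-responding; Nash payoffs (15, 13).
Labs Inc.'s commitment gain: 15 − 15 = 0.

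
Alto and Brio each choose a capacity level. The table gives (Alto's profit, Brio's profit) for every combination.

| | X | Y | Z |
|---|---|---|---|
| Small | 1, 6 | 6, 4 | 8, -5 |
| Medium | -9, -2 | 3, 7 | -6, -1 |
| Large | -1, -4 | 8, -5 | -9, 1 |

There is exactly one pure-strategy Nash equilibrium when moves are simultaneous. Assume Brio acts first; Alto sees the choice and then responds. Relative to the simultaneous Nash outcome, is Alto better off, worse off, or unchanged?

unchanged

Backward induction with Brio moving first.
- X: Alto compares 1, -9, -1 and picks Small; Brio would get 6.
- Y: Alto compares 6, 3, 8 and picks Large; Brio would get -5.
- Z: Alto compares 8, -6, -9 and picks Small; Brio would get -5.
Among 6, -5, -5, the best is 6 at X. Subgame-perfect outcome: (Small, X) with payoffs (1, 6).
Under simultaneous play:
Alto's best replies: X→Small; Y→Large; Z→Small.
Brio's best replies: Small→X; Medium→Y; Large→Z.
Only (Small, X) has each player best-responding; Nash payoffs (1, 6).
Alto earns 1 sequentially versus 1 at the Nash outcome: unchanged.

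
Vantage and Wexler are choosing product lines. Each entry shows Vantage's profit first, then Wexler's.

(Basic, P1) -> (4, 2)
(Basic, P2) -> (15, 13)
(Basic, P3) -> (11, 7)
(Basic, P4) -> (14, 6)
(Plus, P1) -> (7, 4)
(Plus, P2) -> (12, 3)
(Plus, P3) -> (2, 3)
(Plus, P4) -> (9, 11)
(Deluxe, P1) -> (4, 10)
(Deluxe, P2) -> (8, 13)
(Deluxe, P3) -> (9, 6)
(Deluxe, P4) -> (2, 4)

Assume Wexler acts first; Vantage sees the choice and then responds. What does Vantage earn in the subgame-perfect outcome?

15

Vantage best-responds to each possible Wexler move:
- P1: Vantage compares 4, 7, 4 and picks Plus; Wexler would get 4.
- P2: Vantage compares 15, 12, 8 and picks Basic; Wexler would get 13.
- P3: Vantage compares 11, 2, 9 and picks Basic; Wexler would get 7.
- P4: Vantage compares 14, 9, 2 and picks Basic; Wexler would get 6.
Among 4, 13, 7, 6, the best is 13 at P2. Subgame-perfect outcome: (Basic, P2) with payoffs (15, 13).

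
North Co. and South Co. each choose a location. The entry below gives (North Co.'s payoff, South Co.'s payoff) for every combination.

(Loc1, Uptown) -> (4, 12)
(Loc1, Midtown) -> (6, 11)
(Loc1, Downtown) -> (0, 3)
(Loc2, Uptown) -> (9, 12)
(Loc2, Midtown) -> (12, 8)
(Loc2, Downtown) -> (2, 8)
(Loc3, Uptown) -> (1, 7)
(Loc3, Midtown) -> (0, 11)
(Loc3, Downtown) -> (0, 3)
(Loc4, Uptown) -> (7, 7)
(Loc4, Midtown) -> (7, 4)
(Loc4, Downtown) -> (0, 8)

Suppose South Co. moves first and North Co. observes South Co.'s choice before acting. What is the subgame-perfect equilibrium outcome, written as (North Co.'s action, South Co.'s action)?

Work backward from North Co.'s decision.
- Uptown: North Co. compares 4, 9, 1, 7 and picks Loc2; South Co. would get 12.
- Midtown: North Co. compares 6, 12, 0, 7 and picks Loc2; South Co. would get 8.
- Downtown: North Co. compares 0, 2, 0, 0 and picks Loc2; South Co. would get 8.
South Co.'s induced payoffs are 12, 8, 8, so South Co. commits to Uptown. Subgame-perfect outcome: (Loc2, Uptown) with payoffs (9, 12).

(Loc2, Uptown)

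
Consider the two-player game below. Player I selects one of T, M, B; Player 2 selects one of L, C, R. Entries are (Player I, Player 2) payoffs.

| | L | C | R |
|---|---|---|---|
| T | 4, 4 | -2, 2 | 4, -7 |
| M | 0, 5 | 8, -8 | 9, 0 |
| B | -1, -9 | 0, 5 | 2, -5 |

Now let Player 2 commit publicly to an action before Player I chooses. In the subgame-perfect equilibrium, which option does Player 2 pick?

L

Solve by backward induction (Player 2 leads).
- L → Player I plays T (best of 4, 0, -1); Player 2 gets 4.
- C → Player I plays M (best of -2, 8, 0); Player 2 gets -8.
- R → Player I plays M (best of 4, 9, 2); Player 2 gets 0.
Player 2's induced payoffs are 4, -8, 0, so Player 2 commits to L. Subgame-perfect outcome: (T, L) with payoffs (4, 4).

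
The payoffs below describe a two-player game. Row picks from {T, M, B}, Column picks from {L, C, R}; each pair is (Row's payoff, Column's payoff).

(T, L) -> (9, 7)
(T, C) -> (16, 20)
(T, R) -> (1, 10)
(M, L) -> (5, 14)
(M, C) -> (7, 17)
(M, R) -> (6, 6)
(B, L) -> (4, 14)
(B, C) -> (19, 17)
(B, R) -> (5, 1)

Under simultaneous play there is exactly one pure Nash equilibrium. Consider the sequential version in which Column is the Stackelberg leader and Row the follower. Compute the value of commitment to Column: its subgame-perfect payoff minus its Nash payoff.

0

Backward induction with Column moving first.
- L → Row plays T (best of 9, 5, 4); Column gets 7.
- C → Row plays B (best of 16, 7, 19); Column gets 17.
- R → Row plays M (best of 1, 6, 5); Column gets 6.
Among 7, 17, 6, the best is 17 at C. Subgame-perfect outcome: (B, C) with payoffs (19, 17).
Under simultaneous play:
Row's best replies: L→T; C→B; R→M.
Column's best replies: T→C; M→C; B→C.
Only (B, C) has each player best-responding; Nash payoffs (19, 17).
Column's commitment gain: 17 − 17 = 0.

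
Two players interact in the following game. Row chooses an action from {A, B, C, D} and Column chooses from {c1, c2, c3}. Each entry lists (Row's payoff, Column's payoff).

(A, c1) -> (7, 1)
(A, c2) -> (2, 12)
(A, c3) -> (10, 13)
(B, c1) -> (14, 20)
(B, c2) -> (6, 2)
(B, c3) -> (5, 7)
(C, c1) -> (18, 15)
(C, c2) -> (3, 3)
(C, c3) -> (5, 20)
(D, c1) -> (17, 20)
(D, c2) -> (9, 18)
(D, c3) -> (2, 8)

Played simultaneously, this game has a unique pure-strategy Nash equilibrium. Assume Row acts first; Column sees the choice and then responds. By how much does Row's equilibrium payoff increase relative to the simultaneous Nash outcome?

Solve by backward induction (Row leads).
- A → Column plays c3 (best of 1, 12, 13); Row gets 10.
- B → Column plays c1 (best of 20, 2, 7); Row gets 14.
- C → Column plays c3 (best of 15, 3, 20); Row gets 5.
- D → Column plays c1 (best of 20, 18, 8); Row gets 17.
Maximizing over 10, 14, 5, 17, Row chooses D. Subgame-perfect outcome: (D, c1) with payoffs (17, 20).
Under simultaneous play:
Row's best replies: c1→C; c2→D; c3→A.
Column's best replies: A→c3; B→c1; C→c3; D→c1.
The unique mutual best reply is (A, c3), giving (10, 13).
Row's commitment gain: 17 − 10 = 7.

7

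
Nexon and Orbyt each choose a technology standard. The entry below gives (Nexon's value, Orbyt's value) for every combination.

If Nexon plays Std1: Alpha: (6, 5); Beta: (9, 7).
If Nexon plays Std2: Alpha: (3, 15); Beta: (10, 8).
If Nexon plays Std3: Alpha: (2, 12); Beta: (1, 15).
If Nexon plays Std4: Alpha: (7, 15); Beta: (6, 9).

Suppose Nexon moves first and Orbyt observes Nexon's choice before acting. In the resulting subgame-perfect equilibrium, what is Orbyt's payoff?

Work backward from Orbyt's decision.
- Std1 → Orbyt plays Beta (best of 5, 7); Nexon gets 9.
- Std2 → Orbyt plays Alpha (best of 15, 8); Nexon gets 3.
- Std3 → Orbyt plays Beta (best of 12, 15); Nexon gets 1.
- Std4 → Orbyt plays Alpha (best of 15, 9); Nexon gets 7.
Among 9, 3, 1, 7, the best is 9 at Std1. Subgame-perfect outcome: (Std1, Beta) with payoffs (9, 7).

7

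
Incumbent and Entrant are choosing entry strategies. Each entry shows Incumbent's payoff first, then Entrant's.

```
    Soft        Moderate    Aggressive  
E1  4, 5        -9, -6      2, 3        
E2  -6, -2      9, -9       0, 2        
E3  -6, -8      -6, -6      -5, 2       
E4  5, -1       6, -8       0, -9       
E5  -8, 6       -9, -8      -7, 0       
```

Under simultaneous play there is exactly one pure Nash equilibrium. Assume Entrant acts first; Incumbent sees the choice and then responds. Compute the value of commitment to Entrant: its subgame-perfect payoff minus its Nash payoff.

Backward induction with Entrant moving first.
- Soft: Incumbent compares 4, -6, -6, 5, -8 and picks E4; Entrant would get -1.
- Moderate: Incumbent compares -9, 9, -6, 6, -9 and picks E2; Entrant would get -9.
- Aggressive: Incumbent compares 2, 0, -5, 0, -7 and picks E1; Entrant would get 3.
Entrant's induced payoffs are -1, -9, 3, so Entrant commits to Aggressive. Subgame-perfect outcome: (E1, Aggressive) with payoffs (2, 3).
Now find the simultaneous Nash equilibrium.
Incumbent's best replies: Soft→E4; Moderate→E2; Aggressive→E1.
Entrant's best replies: E1→Soft; E2→Aggressive; E3→Aggressive; E4→Soft; E5→Soft.
Only (E4, Soft) has each player best-responding; Nash payoffs (5, -1).
Entrant's commitment gain: 3 − -1 = 4.

4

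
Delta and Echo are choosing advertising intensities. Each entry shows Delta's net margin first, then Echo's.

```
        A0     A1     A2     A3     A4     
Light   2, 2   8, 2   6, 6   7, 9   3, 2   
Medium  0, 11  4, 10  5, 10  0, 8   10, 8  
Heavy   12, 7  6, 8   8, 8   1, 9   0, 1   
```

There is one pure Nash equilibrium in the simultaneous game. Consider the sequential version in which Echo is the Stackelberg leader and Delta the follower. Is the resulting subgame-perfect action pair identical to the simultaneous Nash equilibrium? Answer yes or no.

Work backward from Delta's decision.
- A0 → Delta plays Heavy (best of 2, 0, 12); Echo gets 7.
- A1 → Delta plays Light (best of 8, 4, 6); Echo gets 2.
- A2 → Delta plays Heavy (best of 6, 5, 8); Echo gets 8.
- A3 → Delta plays Light (best of 7, 0, 1); Echo gets 9.
- A4 → Delta plays Medium (best of 3, 10, 0); Echo gets 8.
Echo's induced payoffs are 7, 2, 8, 9, 8, so Echo commits to A3. Subgame-perfect outcome: (Light, A3) with payoffs (7, 9).
Under simultaneous play:
Delta's best replies: A0→Heavy; A1→Light; A2→Heavy; A3→Light; A4→Medium.
Echo's best replies: Light→A3; Medium→A0; Heavy→A3.
The unique mutual best reply is (Light, A3), giving (7, 9).
Sequential outcome (Light, A3) coincides with the Nash profile (Light, A3).

yes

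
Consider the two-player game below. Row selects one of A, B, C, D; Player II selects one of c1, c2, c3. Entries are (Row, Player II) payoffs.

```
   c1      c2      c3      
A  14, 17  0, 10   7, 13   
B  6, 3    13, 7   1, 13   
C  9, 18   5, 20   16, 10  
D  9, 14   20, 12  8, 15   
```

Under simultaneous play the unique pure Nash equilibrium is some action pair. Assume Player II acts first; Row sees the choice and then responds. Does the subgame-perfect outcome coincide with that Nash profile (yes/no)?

Work backward from Row's decision.
- c1: Row compares 14, 6, 9, 9 and picks A; Player II would get 17.
- c2: Row compares 0, 13, 5, 20 and picks D; Player II would get 12.
- c3: Row compares 7, 1, 16, 8 and picks C; Player II would get 10.
Among 17, 12, 10, the best is 17 at c1. Subgame-perfect outcome: (A, c1) with payoffs (14, 17).
Now find the simultaneous Nash equilibrium.
Row's best replies: c1→A; c2→D; c3→C.
Player II's best replies: A→c1; B→c3; C→c2; D→c3.
The unique mutual best reply is (A, c1), giving (14, 17).
Sequential outcome (A, c1) coincides with the Nash profile (A, c1).

yes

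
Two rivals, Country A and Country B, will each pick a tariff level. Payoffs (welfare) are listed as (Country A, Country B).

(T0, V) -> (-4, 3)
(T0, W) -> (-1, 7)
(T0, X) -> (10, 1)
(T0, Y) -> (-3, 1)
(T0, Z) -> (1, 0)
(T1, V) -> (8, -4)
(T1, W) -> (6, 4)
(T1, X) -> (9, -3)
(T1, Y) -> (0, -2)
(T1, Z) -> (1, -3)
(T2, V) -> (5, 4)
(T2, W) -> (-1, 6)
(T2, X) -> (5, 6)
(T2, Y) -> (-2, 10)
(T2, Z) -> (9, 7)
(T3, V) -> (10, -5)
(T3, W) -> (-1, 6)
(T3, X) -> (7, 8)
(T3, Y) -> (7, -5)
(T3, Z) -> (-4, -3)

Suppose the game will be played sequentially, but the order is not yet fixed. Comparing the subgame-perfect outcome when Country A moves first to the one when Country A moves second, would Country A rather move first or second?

second

If Country A leads: Country B's best replies are T0→W, T1→W, T2→Y, T3→X; Country A's induced payoffs -1, 6, -2, 7; outcome (T3, X), payoffs (7, 8).
If Country B leads: Country A's best replies are V→T3, W→T1, X→T0, Y→T3, Z→T2; Country B's induced payoffs -5, 4, 1, -5, 7; outcome (T2, Z), payoffs (9, 7).
Country A gets 7 moving first and 9 moving second, so Country A prefers to move second.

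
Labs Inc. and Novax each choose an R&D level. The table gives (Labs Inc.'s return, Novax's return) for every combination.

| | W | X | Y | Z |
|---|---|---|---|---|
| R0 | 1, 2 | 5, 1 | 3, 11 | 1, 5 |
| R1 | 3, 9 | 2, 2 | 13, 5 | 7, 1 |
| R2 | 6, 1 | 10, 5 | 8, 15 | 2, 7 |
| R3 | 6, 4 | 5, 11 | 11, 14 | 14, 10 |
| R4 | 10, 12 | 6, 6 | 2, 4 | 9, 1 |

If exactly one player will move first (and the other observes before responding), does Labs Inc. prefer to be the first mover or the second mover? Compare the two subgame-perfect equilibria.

If Labs Inc. leads: Novax's best replies are R0→Y, R1→W, R2→Y, R3→Y, R4→W; Labs Inc.'s induced payoffs 3, 3, 8, 11, 10; outcome (R3, Y), payoffs (11, 14).
If Novax leads: Labs Inc.'s best replies are W→R4, X→R2, Y→R1, Z→R3; Novax's induced payoffs 12, 5, 5, 10; outcome (R4, W), payoffs (10, 12).
Labs Inc. gets 11 moving first and 10 moving second, so Labs Inc. prefers to move first.

first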